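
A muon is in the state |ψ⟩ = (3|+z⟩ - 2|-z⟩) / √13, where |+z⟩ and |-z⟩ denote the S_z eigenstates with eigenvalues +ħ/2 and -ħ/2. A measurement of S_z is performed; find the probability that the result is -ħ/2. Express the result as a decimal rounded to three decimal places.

The -ħ/2 outcome corresponds to |-z⟩. Its amplitude in |ψ⟩ is -2/√13.
P = |-2|² / 13 = 4/13.

0.308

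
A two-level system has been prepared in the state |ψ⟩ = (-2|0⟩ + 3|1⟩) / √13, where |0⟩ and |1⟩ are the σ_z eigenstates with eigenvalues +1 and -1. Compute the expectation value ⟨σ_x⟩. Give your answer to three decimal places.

⟨σ_x⟩ = 2 Re(a* b)/(|a|²+|b|²) with a = -2, b = 3.
a* b = -6, so ⟨σ_x⟩ = -12/13.

-0.923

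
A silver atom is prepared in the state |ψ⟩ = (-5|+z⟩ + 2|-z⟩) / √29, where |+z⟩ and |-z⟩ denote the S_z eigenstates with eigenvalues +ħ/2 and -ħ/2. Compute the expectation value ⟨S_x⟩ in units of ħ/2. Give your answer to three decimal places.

⟨σ_x⟩ = 2 Re(a* b)/(|a|²+|b|²) with a = -5, b = 2.
a* b = -10, so ⟨σ_x⟩ = -20/29.
⟨S_x⟩ = (ħ/2)·⟨σ_x⟩.

-0.690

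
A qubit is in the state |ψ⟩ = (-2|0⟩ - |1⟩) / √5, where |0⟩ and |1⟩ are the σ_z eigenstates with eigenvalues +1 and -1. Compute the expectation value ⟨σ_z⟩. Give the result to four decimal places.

⟨σ_z⟩ = |a|² - |b|² divided by |a|²+|b|², with a, b the |0⟩, |1⟩ amplitudes.
= (4 - 1)/5 = 3/5.

0.6000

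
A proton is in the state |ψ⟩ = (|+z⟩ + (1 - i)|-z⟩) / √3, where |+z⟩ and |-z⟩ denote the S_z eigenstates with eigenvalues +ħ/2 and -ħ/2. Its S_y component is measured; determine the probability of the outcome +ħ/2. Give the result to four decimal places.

0.1667

|+y⟩ = (|+z⟩ + i|-z⟩)/√2, so ⟨+y|ψ⟩ = (-i) / (√2·√3).
P = |-i|² / 6 = 1/6.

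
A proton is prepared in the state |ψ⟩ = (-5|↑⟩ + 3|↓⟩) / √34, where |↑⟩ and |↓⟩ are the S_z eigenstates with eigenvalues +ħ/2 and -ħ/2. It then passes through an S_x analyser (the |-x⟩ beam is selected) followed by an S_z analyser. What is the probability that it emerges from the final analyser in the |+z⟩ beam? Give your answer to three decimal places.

0.471

First analyser (S_x): P(|-x⟩) = |⟨-x|ψ⟩|² = 64/68.
After stage 1 the state is |-x⟩; P(|+z⟩) = |⟨+z|-x⟩|² = 1/2.
Joint probability = 64/68 × 1/2 = 0.471.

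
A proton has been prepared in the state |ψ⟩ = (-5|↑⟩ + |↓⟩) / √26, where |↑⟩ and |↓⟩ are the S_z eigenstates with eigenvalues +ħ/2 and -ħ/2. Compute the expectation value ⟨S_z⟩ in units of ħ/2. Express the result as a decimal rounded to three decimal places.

0.923

⟨σ_z⟩ = |a|² - |b|² divided by |a|²+|b|², with a, b the |↑⟩, |↓⟩ amplitudes.
= (25 - 1)/26 = 24/26.
⟨S_z⟩ = (ħ/2)·⟨σ_z⟩.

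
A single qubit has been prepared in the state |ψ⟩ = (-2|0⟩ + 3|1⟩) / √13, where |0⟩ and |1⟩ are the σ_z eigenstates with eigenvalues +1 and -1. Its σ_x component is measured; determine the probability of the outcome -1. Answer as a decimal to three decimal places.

0.962

|-x⟩ = (|0⟩ - |1⟩)/√2, so ⟨-x|ψ⟩ = (-5) / (√2·√13).
P = |-5|² / 26 = 25/26.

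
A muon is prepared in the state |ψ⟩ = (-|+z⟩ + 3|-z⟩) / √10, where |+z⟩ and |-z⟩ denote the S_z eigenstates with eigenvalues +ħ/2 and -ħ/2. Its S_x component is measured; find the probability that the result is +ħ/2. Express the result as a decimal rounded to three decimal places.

0.200

|+x⟩ = (|+z⟩ + |-z⟩)/√2, so ⟨+x|ψ⟩ = (2) / (√2·√10).
P = |2|² / 20 = 4/20.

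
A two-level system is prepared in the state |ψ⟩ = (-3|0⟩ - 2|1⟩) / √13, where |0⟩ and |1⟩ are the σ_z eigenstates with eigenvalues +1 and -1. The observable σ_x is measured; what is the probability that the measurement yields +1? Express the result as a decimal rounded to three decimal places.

|+x⟩ = (|0⟩ + |1⟩)/√2, so ⟨+x|ψ⟩ = (-5) / (√2·√13).
P = |-5|² / 26 = 25/26.

0.962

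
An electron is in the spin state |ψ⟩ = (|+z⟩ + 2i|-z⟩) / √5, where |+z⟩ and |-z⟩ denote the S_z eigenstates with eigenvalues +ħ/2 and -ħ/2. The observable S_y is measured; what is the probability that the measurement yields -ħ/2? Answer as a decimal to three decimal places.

0.100

|-y⟩ = (|+z⟩ - i|-z⟩)/√2, so ⟨-y|ψ⟩ = (-1) / (√2·√5).
P = |-1|² / 10 = 1/10.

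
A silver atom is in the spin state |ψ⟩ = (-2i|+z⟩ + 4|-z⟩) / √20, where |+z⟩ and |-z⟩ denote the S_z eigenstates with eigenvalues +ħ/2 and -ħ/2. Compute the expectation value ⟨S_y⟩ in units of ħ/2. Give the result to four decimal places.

⟨σ_y⟩ = 2 Im(a* b)/(|a|²+|b|²) with a = -2i, b = 4.
a* b = 8i, so ⟨σ_y⟩ = 16/20.
⟨S_y⟩ = (ħ/2)·⟨σ_y⟩.

0.8000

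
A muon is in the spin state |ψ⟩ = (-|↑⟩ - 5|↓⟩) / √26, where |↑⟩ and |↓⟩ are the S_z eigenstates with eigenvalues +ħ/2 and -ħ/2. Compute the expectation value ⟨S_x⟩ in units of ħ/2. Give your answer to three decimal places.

0.385

⟨σ_x⟩ = 2 Re(a* b)/(|a|²+|b|²) with a = -1, b = -5.
a* b = 5, so ⟨σ_x⟩ = 10/26.
⟨S_x⟩ = (ħ/2)·⟨σ_x⟩.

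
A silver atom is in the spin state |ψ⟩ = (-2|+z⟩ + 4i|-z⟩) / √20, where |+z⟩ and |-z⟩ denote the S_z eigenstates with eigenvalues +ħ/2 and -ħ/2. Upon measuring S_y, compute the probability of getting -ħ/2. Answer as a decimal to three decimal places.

|-y⟩ = (|+z⟩ - i|-z⟩)/√2, so ⟨-y|ψ⟩ = (-6) / (√2·√20).
P = |-6|² / 40 = 36/40.

0.900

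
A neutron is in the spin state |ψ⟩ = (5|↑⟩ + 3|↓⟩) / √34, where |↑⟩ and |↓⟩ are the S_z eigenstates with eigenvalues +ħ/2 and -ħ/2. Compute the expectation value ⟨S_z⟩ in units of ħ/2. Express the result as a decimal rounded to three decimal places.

⟨σ_z⟩ = |a|² - |b|² divided by |a|²+|b|², with a, b the |↑⟩, |↓⟩ amplitudes.
= (25 - 9)/34 = 16/34.
⟨S_z⟩ = (ħ/2)·⟨σ_z⟩.

0.471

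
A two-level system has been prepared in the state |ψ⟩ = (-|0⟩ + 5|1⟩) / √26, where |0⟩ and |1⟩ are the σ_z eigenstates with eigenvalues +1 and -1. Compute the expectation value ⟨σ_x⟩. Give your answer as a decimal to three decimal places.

-0.385

⟨σ_x⟩ = 2 Re(a* b)/(|a|²+|b|²) with a = -1, b = 5.
a* b = -5, so ⟨σ_x⟩ = -10/26.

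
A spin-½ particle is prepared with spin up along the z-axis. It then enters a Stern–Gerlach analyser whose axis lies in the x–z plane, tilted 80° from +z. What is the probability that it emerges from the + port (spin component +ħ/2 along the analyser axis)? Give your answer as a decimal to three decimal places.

0.587

For spin-½, the probability of finding spin-up along an axis at angle θ to the initial spin direction is cos²(θ/2); spin-down is sin²(θ/2).
θ = 80°, so P = cos²(40°) ≈ 0.587.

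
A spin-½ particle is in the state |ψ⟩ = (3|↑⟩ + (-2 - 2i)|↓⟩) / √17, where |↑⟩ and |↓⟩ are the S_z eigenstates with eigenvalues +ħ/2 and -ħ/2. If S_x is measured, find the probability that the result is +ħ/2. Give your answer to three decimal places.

|+x⟩ = (|↑⟩ + |↓⟩)/√2, so ⟨+x|ψ⟩ = (1 - 2i) / (√2·√17).
P = |1 - 2i|² / 34 = 5/34.

0.147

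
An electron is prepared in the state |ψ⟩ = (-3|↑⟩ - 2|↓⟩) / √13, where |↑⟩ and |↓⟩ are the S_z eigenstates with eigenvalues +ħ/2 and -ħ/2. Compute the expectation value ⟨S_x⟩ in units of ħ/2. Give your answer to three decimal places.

⟨σ_x⟩ = 2 Re(a* b)/(|a|²+|b|²) with a = -3, b = -2.
a* b = 6, so ⟨σ_x⟩ = 12/13.
⟨S_x⟩ = (ħ/2)·⟨σ_x⟩.

0.923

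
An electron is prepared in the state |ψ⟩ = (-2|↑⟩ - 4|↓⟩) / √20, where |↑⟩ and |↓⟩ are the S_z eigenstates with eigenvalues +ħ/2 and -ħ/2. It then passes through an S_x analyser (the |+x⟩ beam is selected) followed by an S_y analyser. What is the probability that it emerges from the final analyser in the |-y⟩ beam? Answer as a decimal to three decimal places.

0.450

First analyser (S_x): P(|+x⟩) = |⟨+x|ψ⟩|² = 36/40.
After stage 1 the state is |+x⟩; P(|-y⟩) = |⟨-y|+x⟩|² = 1/2.
Joint probability = 36/40 × 1/2 = 0.450.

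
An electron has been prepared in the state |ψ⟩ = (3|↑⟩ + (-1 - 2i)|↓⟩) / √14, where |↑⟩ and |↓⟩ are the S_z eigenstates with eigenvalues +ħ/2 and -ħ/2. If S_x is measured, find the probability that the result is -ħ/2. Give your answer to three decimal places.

0.714

|-x⟩ = (|↑⟩ - |↓⟩)/√2, so ⟨-x|ψ⟩ = (4 + 2i) / (√2·√14).
P = |4 + 2i|² / 28 = 20/28.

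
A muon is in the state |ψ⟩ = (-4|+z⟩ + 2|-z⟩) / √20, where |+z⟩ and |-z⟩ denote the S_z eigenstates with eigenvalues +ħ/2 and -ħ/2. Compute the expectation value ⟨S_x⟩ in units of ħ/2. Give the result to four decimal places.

-0.8000

⟨σ_x⟩ = 2 Re(a* b)/(|a|²+|b|²) with a = -4, b = 2.
a* b = -8, so ⟨σ_x⟩ = -16/20.
⟨S_x⟩ = (ħ/2)·⟨σ_x⟩.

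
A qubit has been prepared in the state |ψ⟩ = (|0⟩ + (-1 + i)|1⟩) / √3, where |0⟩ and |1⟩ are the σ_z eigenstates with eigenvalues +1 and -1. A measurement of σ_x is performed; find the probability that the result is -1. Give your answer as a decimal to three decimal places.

0.833

|-x⟩ = (|0⟩ - |1⟩)/√2, so ⟨-x|ψ⟩ = (2 - i) / (√2·√3).
P = |2 - i|² / 6 = 5/6.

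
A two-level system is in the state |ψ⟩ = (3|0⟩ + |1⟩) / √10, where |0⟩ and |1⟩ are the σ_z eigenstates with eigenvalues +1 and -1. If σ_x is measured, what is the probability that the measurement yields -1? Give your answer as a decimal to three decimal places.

0.200

|-x⟩ = (|0⟩ - |1⟩)/√2, so ⟨-x|ψ⟩ = (2) / (√2·√10).
P = |2|² / 20 = 4/20.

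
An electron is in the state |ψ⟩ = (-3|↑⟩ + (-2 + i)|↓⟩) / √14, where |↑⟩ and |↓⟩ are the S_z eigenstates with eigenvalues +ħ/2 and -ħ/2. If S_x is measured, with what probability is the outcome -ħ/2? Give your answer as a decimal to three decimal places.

|-x⟩ = (|↑⟩ - |↓⟩)/√2, so ⟨-x|ψ⟩ = (-1 - i) / (√2·√14).
P = |-1 - i|² / 28 = 2/28.

0.071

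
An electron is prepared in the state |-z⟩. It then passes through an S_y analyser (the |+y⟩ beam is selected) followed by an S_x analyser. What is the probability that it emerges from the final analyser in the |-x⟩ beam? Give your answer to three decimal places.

First analyser (S_y): from |-z⟩, P(|+y⟩) = 1/2.
After stage 1 the state is |+y⟩; P(|-x⟩) = |⟨-x|+y⟩|² = 1/2.
Joint probability = 1/2 × 1/2 = 0.250.

0.250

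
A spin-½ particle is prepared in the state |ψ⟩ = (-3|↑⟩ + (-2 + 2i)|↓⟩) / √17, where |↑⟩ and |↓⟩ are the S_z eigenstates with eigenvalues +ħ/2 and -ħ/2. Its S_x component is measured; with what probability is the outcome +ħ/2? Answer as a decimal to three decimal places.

0.853

|+x⟩ = (|↑⟩ + |↓⟩)/√2, so ⟨+x|ψ⟩ = (-5 + 2i) / (√2·√17).
P = |-5 + 2i|² / 34 = 29/34.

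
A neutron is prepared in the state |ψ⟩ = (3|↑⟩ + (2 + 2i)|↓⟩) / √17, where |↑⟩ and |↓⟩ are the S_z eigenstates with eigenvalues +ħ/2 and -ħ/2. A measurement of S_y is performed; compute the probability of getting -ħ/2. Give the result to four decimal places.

|-y⟩ = (|↑⟩ - i|↓⟩)/√2, so ⟨-y|ψ⟩ = (1 + 2i) / (√2·√17).
P = |1 + 2i|² / 34 = 5/34.

0.1471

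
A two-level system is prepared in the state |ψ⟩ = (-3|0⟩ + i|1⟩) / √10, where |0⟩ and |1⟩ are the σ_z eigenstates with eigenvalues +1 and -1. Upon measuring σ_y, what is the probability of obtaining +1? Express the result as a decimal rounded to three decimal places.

0.200

|+y⟩ = (|0⟩ + i|1⟩)/√2, so ⟨+y|ψ⟩ = (-2) / (√2·√10).
P = |-2|² / 20 = 4/20.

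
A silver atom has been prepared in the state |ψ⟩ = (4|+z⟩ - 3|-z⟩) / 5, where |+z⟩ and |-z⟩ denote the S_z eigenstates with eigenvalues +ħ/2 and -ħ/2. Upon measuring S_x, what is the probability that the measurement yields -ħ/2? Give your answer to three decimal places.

|-x⟩ = (|+z⟩ - |-z⟩)/√2, so ⟨-x|ψ⟩ = (7) / (√2·5).
P = |7|² / 50 = 49/50.

0.980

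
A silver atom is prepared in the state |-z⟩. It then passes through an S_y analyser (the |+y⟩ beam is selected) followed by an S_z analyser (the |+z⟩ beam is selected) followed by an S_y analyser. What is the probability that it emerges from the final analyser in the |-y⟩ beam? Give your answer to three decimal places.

0.125

First analyser (S_y): from |-z⟩, P(|+y⟩) = 1/2.
After stage 1 the state is |+y⟩; P(|+z⟩) = |⟨+z|+y⟩|² = 1/2.
After stage 2 the state is |+z⟩; P(|-y⟩) = |⟨-y|+z⟩|² = 1/2.
Joint probability = 1/2 × 1/2 × 1/2 = 0.125.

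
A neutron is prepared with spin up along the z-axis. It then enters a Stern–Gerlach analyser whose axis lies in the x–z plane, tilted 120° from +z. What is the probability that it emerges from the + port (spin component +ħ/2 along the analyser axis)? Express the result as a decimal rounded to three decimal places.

0.250

For spin-½, the probability of finding spin-up along an axis at angle θ to the initial spin direction is cos²(θ/2); spin-down is sin²(θ/2).
θ = 120°, so P = cos²(60°) ≈ 0.250.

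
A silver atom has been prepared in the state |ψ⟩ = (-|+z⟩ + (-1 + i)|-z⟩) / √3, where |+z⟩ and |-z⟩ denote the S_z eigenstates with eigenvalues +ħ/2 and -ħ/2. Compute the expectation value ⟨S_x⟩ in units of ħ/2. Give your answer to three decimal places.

⟨σ_x⟩ = 2 Re(a* b)/(|a|²+|b|²) with a = -1, b = (-1 + i).
a* b = (1 - i), so ⟨σ_x⟩ = 2/3.
⟨S_x⟩ = (ħ/2)·⟨σ_x⟩.

0.667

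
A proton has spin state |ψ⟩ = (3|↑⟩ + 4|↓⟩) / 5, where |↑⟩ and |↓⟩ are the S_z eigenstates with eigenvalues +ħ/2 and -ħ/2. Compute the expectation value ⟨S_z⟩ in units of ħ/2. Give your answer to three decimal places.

⟨σ_z⟩ = |a|² - |b|² divided by |a|²+|b|², with a, b the |↑⟩, |↓⟩ amplitudes.
= (9 - 16)/25 = -7/25.
⟨S_z⟩ = (ħ/2)·⟨σ_z⟩.

-0.280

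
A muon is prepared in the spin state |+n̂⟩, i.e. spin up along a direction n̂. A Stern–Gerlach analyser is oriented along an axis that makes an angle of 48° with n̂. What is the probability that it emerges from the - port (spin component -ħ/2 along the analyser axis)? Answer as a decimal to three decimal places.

0.165

For spin-½, the probability of finding spin-up along an axis at angle θ to the initial spin direction is cos²(θ/2); spin-down is sin²(θ/2).
θ = 48°, so P = sin²(24°) ≈ 0.165.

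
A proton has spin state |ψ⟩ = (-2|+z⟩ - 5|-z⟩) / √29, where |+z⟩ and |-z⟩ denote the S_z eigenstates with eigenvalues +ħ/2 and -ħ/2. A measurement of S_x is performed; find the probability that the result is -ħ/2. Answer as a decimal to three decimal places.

0.155

|-x⟩ = (|+z⟩ - |-z⟩)/√2, so ⟨-x|ψ⟩ = (3) / (√2·√29).
P = |3|² / 58 = 9/58.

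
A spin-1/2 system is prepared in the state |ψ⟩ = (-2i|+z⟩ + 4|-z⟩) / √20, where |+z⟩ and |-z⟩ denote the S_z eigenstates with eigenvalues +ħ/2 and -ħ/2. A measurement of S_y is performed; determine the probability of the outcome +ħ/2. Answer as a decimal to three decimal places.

0.900

|+y⟩ = (|+z⟩ + i|-z⟩)/√2, so ⟨+y|ψ⟩ = (-6i) / (√2·√20).
P = |-6i|² / 40 = 36/40.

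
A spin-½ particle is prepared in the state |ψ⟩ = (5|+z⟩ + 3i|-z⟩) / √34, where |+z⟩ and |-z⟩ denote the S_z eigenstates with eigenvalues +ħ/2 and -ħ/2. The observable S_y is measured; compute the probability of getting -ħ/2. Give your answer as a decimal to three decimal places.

0.059

|-y⟩ = (|+z⟩ - i|-z⟩)/√2, so ⟨-y|ψ⟩ = (2) / (√2·√34).
P = |2|² / 68 = 4/68.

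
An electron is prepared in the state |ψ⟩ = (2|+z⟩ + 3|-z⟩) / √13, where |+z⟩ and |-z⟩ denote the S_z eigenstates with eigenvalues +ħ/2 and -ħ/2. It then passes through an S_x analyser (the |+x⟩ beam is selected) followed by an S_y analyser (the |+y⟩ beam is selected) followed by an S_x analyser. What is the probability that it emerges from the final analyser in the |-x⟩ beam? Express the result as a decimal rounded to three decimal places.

First analyser (S_x): P(|+x⟩) = |⟨+x|ψ⟩|² = 25/26.
After stage 1 the state is |+x⟩; P(|+y⟩) = |⟨+y|+x⟩|² = 1/2.
After stage 2 the state is |+y⟩; P(|-x⟩) = |⟨-x|+y⟩|² = 1/2.
Joint probability = 25/26 × 1/2 × 1/2 = 0.240.

0.240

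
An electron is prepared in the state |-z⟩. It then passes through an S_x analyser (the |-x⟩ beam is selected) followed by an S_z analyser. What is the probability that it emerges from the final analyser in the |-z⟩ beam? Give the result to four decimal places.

0.2500

First analyser (S_x): from |-z⟩, P(|-x⟩) = 1/2.
After stage 1 the state is |-x⟩; P(|-z⟩) = |⟨-z|-x⟩|² = 1/2.
Joint probability = 1/2 × 1/2 = 0.2500.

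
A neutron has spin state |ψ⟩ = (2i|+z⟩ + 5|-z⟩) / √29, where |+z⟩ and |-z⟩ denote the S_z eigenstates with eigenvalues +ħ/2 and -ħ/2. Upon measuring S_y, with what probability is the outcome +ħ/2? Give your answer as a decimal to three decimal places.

|+y⟩ = (|+z⟩ + i|-z⟩)/√2, so ⟨+y|ψ⟩ = (-3i) / (√2·√29).
P = |-3i|² / 58 = 9/58.

0.155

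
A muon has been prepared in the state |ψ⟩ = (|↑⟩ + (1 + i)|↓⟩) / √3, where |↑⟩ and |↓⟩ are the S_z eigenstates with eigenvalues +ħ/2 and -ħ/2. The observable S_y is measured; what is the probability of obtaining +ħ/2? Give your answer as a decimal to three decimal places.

0.833

|+y⟩ = (|↑⟩ + i|↓⟩)/√2, so ⟨+y|ψ⟩ = (2 - i) / (√2·√3).
P = |2 - i|² / 6 = 5/6.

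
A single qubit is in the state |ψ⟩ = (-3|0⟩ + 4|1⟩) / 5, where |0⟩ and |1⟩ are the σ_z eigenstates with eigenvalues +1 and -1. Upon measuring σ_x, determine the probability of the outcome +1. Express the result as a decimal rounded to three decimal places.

|+x⟩ = (|0⟩ + |1⟩)/√2, so ⟨+x|ψ⟩ = (1) / (√2·5).
P = |1|² / 50 = 1/50.

0.020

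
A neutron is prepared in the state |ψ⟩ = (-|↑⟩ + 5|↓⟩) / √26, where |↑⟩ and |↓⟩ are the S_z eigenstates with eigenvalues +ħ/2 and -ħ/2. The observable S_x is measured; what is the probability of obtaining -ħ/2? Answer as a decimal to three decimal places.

|-x⟩ = (|↑⟩ - |↓⟩)/√2, so ⟨-x|ψ⟩ = (-6) / (√2·√26).
P = |-6|² / 52 = 36/52.

0.692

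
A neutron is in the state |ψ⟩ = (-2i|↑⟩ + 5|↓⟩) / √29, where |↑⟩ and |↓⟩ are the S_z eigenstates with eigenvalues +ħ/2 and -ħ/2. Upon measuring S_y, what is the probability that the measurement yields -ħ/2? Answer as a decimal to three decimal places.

0.155

|-y⟩ = (|↑⟩ - i|↓⟩)/√2, so ⟨-y|ψ⟩ = (3i) / (√2·√29).
P = |3i|² / 58 = 9/58.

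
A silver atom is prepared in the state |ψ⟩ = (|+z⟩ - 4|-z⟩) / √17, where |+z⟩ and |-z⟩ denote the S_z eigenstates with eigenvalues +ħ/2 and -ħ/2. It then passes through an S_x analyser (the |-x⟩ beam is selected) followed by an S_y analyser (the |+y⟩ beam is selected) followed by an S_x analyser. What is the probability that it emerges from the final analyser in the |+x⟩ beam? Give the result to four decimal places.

0.1838

First analyser (S_x): P(|-x⟩) = |⟨-x|ψ⟩|² = 25/34.
After stage 1 the state is |-x⟩; P(|+y⟩) = |⟨+y|-x⟩|² = 1/2.
After stage 2 the state is |+y⟩; P(|+x⟩) = |⟨+x|+y⟩|² = 1/2.
Joint probability = 25/34 × 1/2 × 1/2 = 0.1838.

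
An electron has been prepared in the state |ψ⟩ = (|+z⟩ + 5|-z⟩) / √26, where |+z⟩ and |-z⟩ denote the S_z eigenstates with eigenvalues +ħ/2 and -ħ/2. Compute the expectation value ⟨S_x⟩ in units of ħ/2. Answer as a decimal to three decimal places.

0.385

⟨σ_x⟩ = 2 Re(a* b)/(|a|²+|b|²) with a = 1, b = 5.
a* b = 5, so ⟨σ_x⟩ = 10/26.
⟨S_x⟩ = (ħ/2)·⟨σ_x⟩.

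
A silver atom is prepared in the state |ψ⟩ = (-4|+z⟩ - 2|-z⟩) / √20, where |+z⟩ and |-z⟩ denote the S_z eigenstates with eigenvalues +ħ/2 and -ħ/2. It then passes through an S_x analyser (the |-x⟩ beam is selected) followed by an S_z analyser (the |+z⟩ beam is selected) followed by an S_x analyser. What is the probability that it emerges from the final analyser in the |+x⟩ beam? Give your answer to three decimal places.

First analyser (S_x): P(|-x⟩) = |⟨-x|ψ⟩|² = 4/40.
After stage 1 the state is |-x⟩; P(|+z⟩) = |⟨+z|-x⟩|² = 1/2.
After stage 2 the state is |+z⟩; P(|+x⟩) = |⟨+x|+z⟩|² = 1/2.
Joint probability = 4/40 × 1/2 × 1/2 = 0.025.

0.025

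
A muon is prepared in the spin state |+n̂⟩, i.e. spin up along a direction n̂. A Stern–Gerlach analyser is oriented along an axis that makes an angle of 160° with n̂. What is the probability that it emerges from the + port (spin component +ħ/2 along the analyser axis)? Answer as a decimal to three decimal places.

0.030

For spin-½, the probability of finding spin-up along an axis at angle θ to the initial spin direction is cos²(θ/2); spin-down is sin²(θ/2).
θ = 160°, so P = cos²(80°) ≈ 0.030.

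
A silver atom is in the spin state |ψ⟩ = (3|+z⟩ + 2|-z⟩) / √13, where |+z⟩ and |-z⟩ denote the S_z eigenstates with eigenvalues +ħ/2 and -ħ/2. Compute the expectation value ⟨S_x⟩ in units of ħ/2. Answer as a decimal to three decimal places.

0.923

⟨σ_x⟩ = 2 Re(a* b)/(|a|²+|b|²) with a = 3, b = 2.
a* b = 6, so ⟨σ_x⟩ = 12/13.
⟨S_x⟩ = (ħ/2)·⟨σ_x⟩.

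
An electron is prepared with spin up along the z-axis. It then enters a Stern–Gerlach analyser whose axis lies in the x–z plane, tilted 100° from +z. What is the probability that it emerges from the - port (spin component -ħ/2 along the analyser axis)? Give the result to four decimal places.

0.5868

For spin-½, the probability of finding spin-up along an axis at angle θ to the initial spin direction is cos²(θ/2); spin-down is sin²(θ/2).
θ = 100°, so P = sin²(50°) ≈ 0.5868.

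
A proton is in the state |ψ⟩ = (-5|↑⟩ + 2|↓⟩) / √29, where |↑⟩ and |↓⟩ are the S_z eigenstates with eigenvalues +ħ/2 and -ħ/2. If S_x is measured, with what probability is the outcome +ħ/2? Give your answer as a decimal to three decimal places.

|+x⟩ = (|↑⟩ + |↓⟩)/√2, so ⟨+x|ψ⟩ = (-3) / (√2·√29).
P = |-3|² / 58 = 9/58.

0.155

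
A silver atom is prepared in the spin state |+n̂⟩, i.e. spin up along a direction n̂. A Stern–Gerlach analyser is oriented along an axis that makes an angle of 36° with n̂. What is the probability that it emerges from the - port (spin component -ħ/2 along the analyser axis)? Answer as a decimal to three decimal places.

0.095

For spin-½, the probability of finding spin-up along an axis at angle θ to the initial spin direction is cos²(θ/2); spin-down is sin²(θ/2).
θ = 36°, so P = sin²(18°) ≈ 0.095.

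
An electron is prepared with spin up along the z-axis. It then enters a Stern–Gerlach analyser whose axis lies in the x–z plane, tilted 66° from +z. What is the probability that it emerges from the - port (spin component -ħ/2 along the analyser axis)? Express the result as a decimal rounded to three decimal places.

For spin-½, the probability of finding spin-up along an axis at angle θ to the initial spin direction is cos²(θ/2); spin-down is sin²(θ/2).
θ = 66°, so P = sin²(33°) ≈ 0.297.

0.297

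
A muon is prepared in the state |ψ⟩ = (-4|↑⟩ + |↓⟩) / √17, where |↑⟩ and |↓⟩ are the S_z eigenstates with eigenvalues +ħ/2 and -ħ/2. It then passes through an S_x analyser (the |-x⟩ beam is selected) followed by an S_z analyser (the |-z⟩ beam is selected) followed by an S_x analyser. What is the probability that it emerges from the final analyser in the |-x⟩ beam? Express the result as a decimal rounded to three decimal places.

First analyser (S_x): P(|-x⟩) = |⟨-x|ψ⟩|² = 25/34.
After stage 1 the state is |-x⟩; P(|-z⟩) = |⟨-z|-x⟩|² = 1/2.
After stage 2 the state is |-z⟩; P(|-x⟩) = |⟨-x|-z⟩|² = 1/2.
Joint probability = 25/34 × 1/2 × 1/2 = 0.184.

0.184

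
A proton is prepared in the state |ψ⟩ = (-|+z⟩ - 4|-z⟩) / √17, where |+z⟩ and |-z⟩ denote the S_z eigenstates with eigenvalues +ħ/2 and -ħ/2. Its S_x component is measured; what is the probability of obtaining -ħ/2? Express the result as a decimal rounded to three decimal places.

0.265

|-x⟩ = (|+z⟩ - |-z⟩)/√2, so ⟨-x|ψ⟩ = (3) / (√2·√17).
P = |3|² / 34 = 9/34.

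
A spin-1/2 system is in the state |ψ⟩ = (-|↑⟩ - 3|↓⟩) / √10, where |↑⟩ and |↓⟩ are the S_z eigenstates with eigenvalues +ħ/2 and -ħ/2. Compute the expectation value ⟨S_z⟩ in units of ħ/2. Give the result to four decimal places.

⟨σ_z⟩ = |a|² - |b|² divided by |a|²+|b|², with a, b the |↑⟩, |↓⟩ amplitudes.
= (1 - 9)/10 = -8/10.
⟨S_z⟩ = (ħ/2)·⟨σ_z⟩.

-0.8000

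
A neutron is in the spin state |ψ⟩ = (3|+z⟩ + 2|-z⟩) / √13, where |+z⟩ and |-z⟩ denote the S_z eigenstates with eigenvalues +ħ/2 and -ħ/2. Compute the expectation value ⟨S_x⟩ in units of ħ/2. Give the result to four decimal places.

⟨σ_x⟩ = 2 Re(a* b)/(|a|²+|b|²) with a = 3, b = 2.
a* b = 6, so ⟨σ_x⟩ = 12/13.
⟨S_x⟩ = (ħ/2)·⟨σ_x⟩.

0.9231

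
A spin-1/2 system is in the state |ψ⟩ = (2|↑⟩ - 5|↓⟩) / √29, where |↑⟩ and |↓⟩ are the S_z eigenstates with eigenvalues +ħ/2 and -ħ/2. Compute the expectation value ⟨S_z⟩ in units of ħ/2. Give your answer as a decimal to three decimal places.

⟨σ_z⟩ = |a|² - |b|² divided by |a|²+|b|², with a, b the |↑⟩, |↓⟩ amplitudes.
= (4 - 25)/29 = -21/29.
⟨S_z⟩ = (ħ/2)·⟨σ_z⟩.

-0.724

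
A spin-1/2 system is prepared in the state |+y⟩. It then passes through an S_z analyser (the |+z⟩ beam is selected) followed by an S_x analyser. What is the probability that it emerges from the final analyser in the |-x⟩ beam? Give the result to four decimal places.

First analyser (S_z): from |+y⟩, P(|+z⟩) = 1/2.
After stage 1 the state is |+z⟩; P(|-x⟩) = |⟨-x|+z⟩|² = 1/2.
Joint probability = 1/2 × 1/2 = 0.2500.

0.2500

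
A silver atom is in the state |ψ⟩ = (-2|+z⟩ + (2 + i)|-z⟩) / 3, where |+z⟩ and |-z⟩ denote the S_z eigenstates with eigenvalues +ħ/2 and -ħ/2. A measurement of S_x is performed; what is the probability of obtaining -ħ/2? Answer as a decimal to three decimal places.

0.944

|-x⟩ = (|+z⟩ - |-z⟩)/√2, so ⟨-x|ψ⟩ = (-4 - i) / (√2·3).
P = |-4 - i|² / 18 = 17/18.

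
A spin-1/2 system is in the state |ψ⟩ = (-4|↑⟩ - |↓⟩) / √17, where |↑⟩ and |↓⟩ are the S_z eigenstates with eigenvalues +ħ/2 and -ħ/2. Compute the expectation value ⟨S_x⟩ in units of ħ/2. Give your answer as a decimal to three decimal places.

⟨σ_x⟩ = 2 Re(a* b)/(|a|²+|b|²) with a = -4, b = -1.
a* b = 4, so ⟨σ_x⟩ = 8/17.
⟨S_x⟩ = (ħ/2)·⟨σ_x⟩.

0.471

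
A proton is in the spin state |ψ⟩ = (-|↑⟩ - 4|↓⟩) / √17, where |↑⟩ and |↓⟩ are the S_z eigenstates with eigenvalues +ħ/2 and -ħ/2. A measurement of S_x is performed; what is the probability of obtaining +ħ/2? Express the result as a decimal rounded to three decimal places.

0.735

|+x⟩ = (|↑⟩ + |↓⟩)/√2, so ⟨+x|ψ⟩ = (-5) / (√2·√17).
P = |-5|² / 34 = 25/34.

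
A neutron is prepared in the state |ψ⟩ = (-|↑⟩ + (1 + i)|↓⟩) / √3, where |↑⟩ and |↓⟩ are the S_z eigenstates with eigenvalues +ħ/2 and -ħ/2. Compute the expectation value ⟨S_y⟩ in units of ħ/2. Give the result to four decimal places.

-0.6667

⟨σ_y⟩ = 2 Im(a* b)/(|a|²+|b|²) with a = -1, b = (1 + i).
a* b = (-1 - i), so ⟨σ_y⟩ = -2/3.
⟨S_y⟩ = (ħ/2)·⟨σ_y⟩.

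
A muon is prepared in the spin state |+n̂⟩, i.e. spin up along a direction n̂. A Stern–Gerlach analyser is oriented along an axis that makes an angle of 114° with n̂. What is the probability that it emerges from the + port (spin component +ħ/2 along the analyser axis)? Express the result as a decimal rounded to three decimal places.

0.297

For spin-½, the probability of finding spin-up along an axis at angle θ to the initial spin direction is cos²(θ/2); spin-down is sin²(θ/2).
θ = 114°, so P = cos²(57°) ≈ 0.297.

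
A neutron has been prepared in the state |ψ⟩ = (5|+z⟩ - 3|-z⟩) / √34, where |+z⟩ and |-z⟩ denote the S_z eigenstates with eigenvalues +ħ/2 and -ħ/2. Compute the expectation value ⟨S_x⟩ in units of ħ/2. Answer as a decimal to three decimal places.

-0.882

⟨σ_x⟩ = 2 Re(a* b)/(|a|²+|b|²) with a = 5, b = -3.
a* b = -15, so ⟨σ_x⟩ = -30/34.
⟨S_x⟩ = (ħ/2)·⟨σ_x⟩.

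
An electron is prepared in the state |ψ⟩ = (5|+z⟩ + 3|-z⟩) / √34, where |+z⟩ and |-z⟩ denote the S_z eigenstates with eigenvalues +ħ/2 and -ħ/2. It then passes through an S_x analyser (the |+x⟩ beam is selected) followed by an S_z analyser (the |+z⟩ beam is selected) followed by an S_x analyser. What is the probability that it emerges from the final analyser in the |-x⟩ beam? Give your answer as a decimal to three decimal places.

First analyser (S_x): P(|+x⟩) = |⟨+x|ψ⟩|² = 64/68.
After stage 1 the state is |+x⟩; P(|+z⟩) = |⟨+z|+x⟩|² = 1/2.
After stage 2 the state is |+z⟩; P(|-x⟩) = |⟨-x|+z⟩|² = 1/2.
Joint probability = 64/68 × 1/2 × 1/2 = 0.235.

0.235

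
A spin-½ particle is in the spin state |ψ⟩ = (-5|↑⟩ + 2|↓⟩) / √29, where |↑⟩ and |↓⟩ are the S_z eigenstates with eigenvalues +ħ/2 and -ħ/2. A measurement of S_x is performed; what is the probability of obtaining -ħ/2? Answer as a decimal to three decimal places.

|-x⟩ = (|↑⟩ - |↓⟩)/√2, so ⟨-x|ψ⟩ = (-7) / (√2·√29).
P = |-7|² / 58 = 49/58.

0.845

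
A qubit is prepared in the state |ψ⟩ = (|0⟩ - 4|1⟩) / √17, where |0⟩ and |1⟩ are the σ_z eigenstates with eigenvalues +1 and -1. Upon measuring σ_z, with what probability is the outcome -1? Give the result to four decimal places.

The -1 outcome corresponds to |1⟩. Its amplitude in |ψ⟩ is -4/√17.
P = |-4|² / 17 = 16/17.

0.9412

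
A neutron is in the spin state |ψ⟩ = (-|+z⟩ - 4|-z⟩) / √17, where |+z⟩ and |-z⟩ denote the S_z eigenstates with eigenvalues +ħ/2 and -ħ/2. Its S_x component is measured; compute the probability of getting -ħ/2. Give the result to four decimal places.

|-x⟩ = (|+z⟩ - |-z⟩)/√2, so ⟨-x|ψ⟩ = (3) / (√2·√17).
P = |3|² / 34 = 9/34.

0.2647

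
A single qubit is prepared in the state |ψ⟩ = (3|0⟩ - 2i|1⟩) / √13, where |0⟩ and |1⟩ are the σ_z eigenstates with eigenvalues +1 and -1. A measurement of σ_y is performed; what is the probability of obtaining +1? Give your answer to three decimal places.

0.038

|+y⟩ = (|0⟩ + i|1⟩)/√2, so ⟨+y|ψ⟩ = (1) / (√2·√13).
P = |1|² / 26 = 1/26.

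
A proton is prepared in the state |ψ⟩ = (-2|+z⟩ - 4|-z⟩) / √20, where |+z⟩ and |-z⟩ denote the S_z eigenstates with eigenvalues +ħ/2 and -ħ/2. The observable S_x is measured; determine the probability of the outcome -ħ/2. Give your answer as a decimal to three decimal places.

0.100

|-x⟩ = (|+z⟩ - |-z⟩)/√2, so ⟨-x|ψ⟩ = (2) / (√2·√20).
P = |2|² / 40 = 4/40.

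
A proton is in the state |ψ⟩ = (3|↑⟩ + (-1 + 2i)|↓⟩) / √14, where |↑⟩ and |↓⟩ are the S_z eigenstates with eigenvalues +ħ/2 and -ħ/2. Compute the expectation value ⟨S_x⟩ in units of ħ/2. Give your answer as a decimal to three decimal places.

⟨σ_x⟩ = 2 Re(a* b)/(|a|²+|b|²) with a = 3, b = (-1 + 2i).
a* b = (-3 + 6i), so ⟨σ_x⟩ = -6/14.
⟨S_x⟩ = (ħ/2)·⟨σ_x⟩.

-0.429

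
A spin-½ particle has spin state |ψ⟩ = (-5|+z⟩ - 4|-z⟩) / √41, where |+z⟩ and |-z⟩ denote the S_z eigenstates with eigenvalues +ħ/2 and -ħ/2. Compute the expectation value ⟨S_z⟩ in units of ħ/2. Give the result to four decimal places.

⟨σ_z⟩ = |a|² - |b|² divided by |a|²+|b|², with a, b the |+z⟩, |-z⟩ amplitudes.
= (25 - 16)/41 = 9/41.
⟨S_z⟩ = (ħ/2)·⟨σ_z⟩.

0.2195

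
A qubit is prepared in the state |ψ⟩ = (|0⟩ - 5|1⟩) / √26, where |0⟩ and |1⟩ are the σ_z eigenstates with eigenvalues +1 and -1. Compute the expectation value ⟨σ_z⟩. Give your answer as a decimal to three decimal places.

-0.923

⟨σ_z⟩ = |a|² - |b|² divided by |a|²+|b|², with a, b the |0⟩, |1⟩ amplitudes.
= (1 - 25)/26 = -24/26.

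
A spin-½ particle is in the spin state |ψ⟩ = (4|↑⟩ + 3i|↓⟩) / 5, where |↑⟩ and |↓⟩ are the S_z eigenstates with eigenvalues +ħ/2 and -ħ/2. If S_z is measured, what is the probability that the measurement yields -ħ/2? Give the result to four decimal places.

The -ħ/2 outcome corresponds to |↓⟩. Its amplitude in |ψ⟩ is 3i/5.
P = |3i|² / 25 = 9/25.

0.3600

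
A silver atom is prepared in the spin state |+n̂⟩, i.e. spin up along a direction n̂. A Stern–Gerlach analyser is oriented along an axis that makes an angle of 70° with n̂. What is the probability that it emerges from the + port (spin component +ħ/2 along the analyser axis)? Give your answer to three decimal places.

For spin-½, the probability of finding spin-up along an axis at angle θ to the initial spin direction is cos²(θ/2); spin-down is sin²(θ/2).
θ = 70°, so P = cos²(35°) ≈ 0.671.

0.671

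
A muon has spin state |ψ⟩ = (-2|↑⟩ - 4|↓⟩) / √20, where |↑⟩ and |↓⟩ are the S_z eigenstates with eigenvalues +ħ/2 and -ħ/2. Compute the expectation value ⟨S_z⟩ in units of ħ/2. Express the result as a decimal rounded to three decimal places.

-0.600

⟨σ_z⟩ = |a|² - |b|² divided by |a|²+|b|², with a, b the |↑⟩, |↓⟩ amplitudes.
= (4 - 16)/20 = -12/20.
⟨S_z⟩ = (ħ/2)·⟨σ_z⟩.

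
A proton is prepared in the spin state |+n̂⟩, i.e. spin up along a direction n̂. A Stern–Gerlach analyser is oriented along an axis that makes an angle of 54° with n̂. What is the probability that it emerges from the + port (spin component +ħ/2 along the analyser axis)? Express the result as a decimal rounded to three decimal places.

For spin-½, the probability of finding spin-up along an axis at angle θ to the initial spin direction is cos²(θ/2); spin-down is sin²(θ/2).
θ = 54°, so P = cos²(27°) ≈ 0.794.

0.794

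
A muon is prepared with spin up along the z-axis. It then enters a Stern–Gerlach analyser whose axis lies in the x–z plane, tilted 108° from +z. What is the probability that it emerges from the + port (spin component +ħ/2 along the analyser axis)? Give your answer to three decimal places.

For spin-½, the probability of finding spin-up along an axis at angle θ to the initial spin direction is cos²(θ/2); spin-down is sin²(θ/2).
θ = 108°, so P = cos²(54°) ≈ 0.345.

0.345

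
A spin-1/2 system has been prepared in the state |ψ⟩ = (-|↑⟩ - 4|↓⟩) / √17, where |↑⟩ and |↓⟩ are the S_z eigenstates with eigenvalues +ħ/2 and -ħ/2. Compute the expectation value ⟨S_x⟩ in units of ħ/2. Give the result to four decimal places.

⟨σ_x⟩ = 2 Re(a* b)/(|a|²+|b|²) with a = -1, b = -4.
a* b = 4, so ⟨σ_x⟩ = 8/17.
⟨S_x⟩ = (ħ/2)·⟨σ_x⟩.

0.4706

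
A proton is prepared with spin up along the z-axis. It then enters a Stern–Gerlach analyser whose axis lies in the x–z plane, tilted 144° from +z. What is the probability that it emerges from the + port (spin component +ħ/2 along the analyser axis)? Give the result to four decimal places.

0.0955

For spin-½, the probability of finding spin-up along an axis at angle θ to the initial spin direction is cos²(θ/2); spin-down is sin²(θ/2).
θ = 144°, so P = cos²(72°) ≈ 0.0955.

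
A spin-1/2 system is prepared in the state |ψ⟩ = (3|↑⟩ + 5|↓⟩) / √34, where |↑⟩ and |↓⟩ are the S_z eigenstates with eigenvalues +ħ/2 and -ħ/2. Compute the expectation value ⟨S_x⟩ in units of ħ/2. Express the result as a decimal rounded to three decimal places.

0.882

⟨σ_x⟩ = 2 Re(a* b)/(|a|²+|b|²) with a = 3, b = 5.
a* b = 15, so ⟨σ_x⟩ = 30/34.
⟨S_x⟩ = (ħ/2)·⟨σ_x⟩.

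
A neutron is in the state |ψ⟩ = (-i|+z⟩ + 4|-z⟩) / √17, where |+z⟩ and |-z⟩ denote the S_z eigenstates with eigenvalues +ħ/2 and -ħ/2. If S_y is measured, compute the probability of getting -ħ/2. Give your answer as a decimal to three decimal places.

|-y⟩ = (|+z⟩ - i|-z⟩)/√2, so ⟨-y|ψ⟩ = (3i) / (√2·√17).
P = |3i|² / 34 = 9/34.

0.265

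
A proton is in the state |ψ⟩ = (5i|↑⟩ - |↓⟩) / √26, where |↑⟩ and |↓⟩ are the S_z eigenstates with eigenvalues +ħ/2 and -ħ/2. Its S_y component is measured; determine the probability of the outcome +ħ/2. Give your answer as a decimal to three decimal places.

|+y⟩ = (|↑⟩ + i|↓⟩)/√2, so ⟨+y|ψ⟩ = (6i) / (√2·√26).
P = |6i|² / 52 = 36/52.

0.692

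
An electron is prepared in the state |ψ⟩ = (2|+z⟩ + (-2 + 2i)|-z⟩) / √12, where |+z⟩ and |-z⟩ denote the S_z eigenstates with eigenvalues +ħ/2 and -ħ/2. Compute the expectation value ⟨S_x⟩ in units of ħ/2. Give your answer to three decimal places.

⟨σ_x⟩ = 2 Re(a* b)/(|a|²+|b|²) with a = 2, b = (-2 + 2i).
a* b = (-4 + 4i), so ⟨σ_x⟩ = -8/12.
⟨S_x⟩ = (ħ/2)·⟨σ_x⟩.

-0.667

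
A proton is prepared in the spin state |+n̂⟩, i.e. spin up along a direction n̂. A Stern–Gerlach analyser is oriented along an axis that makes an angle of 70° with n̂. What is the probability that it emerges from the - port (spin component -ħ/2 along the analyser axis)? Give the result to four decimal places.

0.3290

For spin-½, the probability of finding spin-up along an axis at angle θ to the initial spin direction is cos²(θ/2); spin-down is sin²(θ/2).
θ = 70°, so P = sin²(35°) ≈ 0.3290.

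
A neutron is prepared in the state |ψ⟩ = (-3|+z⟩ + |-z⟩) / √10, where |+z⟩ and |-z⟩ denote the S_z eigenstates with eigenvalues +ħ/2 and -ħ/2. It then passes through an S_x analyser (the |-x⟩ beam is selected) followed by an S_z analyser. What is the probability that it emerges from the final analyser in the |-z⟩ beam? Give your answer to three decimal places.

First analyser (S_x): P(|-x⟩) = |⟨-x|ψ⟩|² = 16/20.
After stage 1 the state is |-x⟩; P(|-z⟩) = |⟨-z|-x⟩|² = 1/2.
Joint probability = 16/20 × 1/2 = 0.400.

0.400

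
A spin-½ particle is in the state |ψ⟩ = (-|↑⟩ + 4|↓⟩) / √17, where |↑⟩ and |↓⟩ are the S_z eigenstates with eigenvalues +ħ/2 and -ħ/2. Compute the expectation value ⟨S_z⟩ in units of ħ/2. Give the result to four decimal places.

⟨σ_z⟩ = |a|² - |b|² divided by |a|²+|b|², with a, b the |↑⟩, |↓⟩ amplitudes.
= (1 - 16)/17 = -15/17.
⟨S_z⟩ = (ħ/2)·⟨σ_z⟩.

-0.8824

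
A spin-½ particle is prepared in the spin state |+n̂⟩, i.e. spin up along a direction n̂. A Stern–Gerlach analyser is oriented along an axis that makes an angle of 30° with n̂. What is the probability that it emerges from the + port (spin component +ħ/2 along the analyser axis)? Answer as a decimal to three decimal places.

For spin-½, the probability of finding spin-up along an axis at angle θ to the initial spin direction is cos²(θ/2); spin-down is sin²(θ/2).
θ = 30°, so P = cos²(15°) ≈ 0.933.

0.933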